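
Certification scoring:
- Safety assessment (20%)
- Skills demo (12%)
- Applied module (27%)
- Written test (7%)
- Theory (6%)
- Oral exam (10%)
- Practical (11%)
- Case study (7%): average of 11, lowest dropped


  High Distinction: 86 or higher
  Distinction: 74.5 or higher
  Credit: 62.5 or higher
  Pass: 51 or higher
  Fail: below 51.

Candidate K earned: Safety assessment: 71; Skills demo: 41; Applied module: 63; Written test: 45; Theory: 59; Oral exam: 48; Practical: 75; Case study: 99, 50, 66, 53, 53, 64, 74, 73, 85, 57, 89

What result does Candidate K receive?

Case study: drop 50 → average of remaining 10 = 713/10 = 71.3
Weighted total:
  Safety assessment 71 × 0.2 = 14.2
  Skills demo 41 × 0.12 = 4.92
  Applied module 63 × 0.27 = 17.01
  Written test 45 × 0.07 = 3.15
  Theory 59 × 0.06 = 3.54
  Oral exam 48 × 0.1 = 4.8
  Practical 75 × 0.11 = 8.25
  Case study 71.3 × 0.07 = 4.991
Sum = 60.861
60.861 is ≥ 51 and < 62.5 → Pass

Pass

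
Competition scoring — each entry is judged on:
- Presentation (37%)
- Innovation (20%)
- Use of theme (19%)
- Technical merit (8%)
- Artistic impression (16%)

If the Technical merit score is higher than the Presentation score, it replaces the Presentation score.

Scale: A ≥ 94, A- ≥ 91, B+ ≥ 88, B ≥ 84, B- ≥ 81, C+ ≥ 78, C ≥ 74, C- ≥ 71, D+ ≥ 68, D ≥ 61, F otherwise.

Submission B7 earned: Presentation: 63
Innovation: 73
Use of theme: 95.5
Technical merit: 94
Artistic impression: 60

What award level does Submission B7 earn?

Technical merit (94) > Presentation (63), so Presentation counts as 94.
Weighted total:
  Presentation 94 × 0.37 = 34.78
  Innovation 73 × 0.2 = 14.6
  Use of theme 95.5 × 0.19 = 18.145
  Technical merit 94 × 0.08 = 7.52
  Artistic impression 60 × 0.16 = 9.6
Sum = 84.645
84.645 is ≥ 84 and < 88 → B

B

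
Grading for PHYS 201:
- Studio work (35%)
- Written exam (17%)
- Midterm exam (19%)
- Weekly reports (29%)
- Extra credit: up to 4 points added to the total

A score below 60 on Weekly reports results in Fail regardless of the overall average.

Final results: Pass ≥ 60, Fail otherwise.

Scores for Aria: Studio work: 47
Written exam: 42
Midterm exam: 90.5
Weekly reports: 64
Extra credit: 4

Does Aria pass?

Weekly reports score 64 ≥ 60: minimum met.
Weighted total:
  Studio work 47 × 0.35 = 16.45
  Written exam 42 × 0.17 = 7.14
  Midterm exam 90.5 × 0.19 = 17.195
  Weekly reports 64 × 0.29 = 18.56
Sum = 59.345
Extra credit: 59.345 + 4 = 63.345
63.345 ≥ 60 → Pass

Pass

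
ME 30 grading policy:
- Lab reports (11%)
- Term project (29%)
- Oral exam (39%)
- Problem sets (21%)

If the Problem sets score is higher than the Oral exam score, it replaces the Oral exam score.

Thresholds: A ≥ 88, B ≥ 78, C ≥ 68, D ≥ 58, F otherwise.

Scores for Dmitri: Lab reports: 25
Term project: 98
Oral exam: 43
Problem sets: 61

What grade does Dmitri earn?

Problem sets (61) > Oral exam (43), so Oral exam counts as 61.
Weighted total:
  Lab reports 25 × 0.11 = 2.75
  Term project 98 × 0.29 = 28.42
  Oral exam 61 × 0.39 = 23.79
  Problem sets 61 × 0.21 = 12.81
Sum = 67.77
67.77 is ≥ 58 and < 68 → D

D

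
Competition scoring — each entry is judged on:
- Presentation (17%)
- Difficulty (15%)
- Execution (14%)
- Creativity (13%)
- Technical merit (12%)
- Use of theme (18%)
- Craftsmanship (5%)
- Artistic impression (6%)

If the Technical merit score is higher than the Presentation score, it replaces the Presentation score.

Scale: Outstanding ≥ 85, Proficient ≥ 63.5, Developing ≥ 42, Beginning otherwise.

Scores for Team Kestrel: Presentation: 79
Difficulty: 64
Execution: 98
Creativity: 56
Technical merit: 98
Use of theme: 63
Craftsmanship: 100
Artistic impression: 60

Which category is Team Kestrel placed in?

Proficient

Technical merit (98) > Presentation (79), so Presentation counts as 98.
Weighted total:
  Presentation 98 × 0.17 = 16.66
  Difficulty 64 × 0.15 = 9.6
  Execution 98 × 0.14 = 13.72
  Creativity 56 × 0.13 = 7.28
  Technical merit 98 × 0.12 = 11.76
  Use of theme 63 × 0.18 = 11.34
  Craftsmanship 100 × 0.05 = 5
  Artistic impression 60 × 0.06 = 3.6
Sum = 78.96
78.96 is ≥ 63.5 and < 85 → Proficient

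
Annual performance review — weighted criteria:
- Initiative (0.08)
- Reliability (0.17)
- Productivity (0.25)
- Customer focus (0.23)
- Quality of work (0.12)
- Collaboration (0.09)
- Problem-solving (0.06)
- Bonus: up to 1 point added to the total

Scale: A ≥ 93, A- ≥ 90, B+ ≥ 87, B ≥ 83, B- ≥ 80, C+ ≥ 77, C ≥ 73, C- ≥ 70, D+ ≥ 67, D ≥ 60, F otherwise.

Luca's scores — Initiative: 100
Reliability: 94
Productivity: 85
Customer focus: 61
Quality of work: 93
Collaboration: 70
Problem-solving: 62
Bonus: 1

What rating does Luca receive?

B-

Weighted total:
  Initiative 100 × 0.08 = 8
  Reliability 94 × 0.17 = 15.98
  Productivity 85 × 0.25 = 21.25
  Customer focus 61 × 0.23 = 14.03
  Quality of work 93 × 0.12 = 11.16
  Collaboration 70 × 0.09 = 6.3
  Problem-solving 62 × 0.06 = 3.72
Sum = 80.44
Bonus: 80.44 + 1 = 81.44
81.44 is ≥ 80 and < 83 → B-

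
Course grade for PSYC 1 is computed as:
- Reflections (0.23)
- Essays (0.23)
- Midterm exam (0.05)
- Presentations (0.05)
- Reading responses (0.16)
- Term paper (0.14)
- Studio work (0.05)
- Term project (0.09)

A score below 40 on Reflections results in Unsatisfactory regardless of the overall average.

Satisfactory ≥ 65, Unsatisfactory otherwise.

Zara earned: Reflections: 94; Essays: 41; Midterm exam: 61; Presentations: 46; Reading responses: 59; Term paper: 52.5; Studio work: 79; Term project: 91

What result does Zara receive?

Satisfactory

Reflections score 94 ≥ 40: minimum met.
Weighted total:
  Reflections 94 × 0.23 = 21.62
  Essays 41 × 0.23 = 9.43
  Midterm exam 61 × 0.05 = 3.05
  Presentations 46 × 0.05 = 2.3
  Reading responses 59 × 0.16 = 9.44
  Term paper 52.5 × 0.14 = 7.35
  Studio work 79 × 0.05 = 3.95
  Term project 91 × 0.09 = 8.19
Sum = 65.33
65.33 ≥ 65 → Satisfactory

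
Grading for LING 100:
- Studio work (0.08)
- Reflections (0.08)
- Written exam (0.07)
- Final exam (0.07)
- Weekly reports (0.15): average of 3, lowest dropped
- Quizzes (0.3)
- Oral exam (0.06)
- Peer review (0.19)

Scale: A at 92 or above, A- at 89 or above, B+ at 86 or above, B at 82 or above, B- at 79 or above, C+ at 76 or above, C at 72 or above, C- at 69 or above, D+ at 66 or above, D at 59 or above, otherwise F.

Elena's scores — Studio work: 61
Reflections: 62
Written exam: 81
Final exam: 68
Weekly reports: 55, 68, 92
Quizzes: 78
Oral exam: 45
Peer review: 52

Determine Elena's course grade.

Weekly reports: drop 55 → average of remaining 2 = 160/2 = 80
Weighted total:
  Studio work 61 × 0.08 = 4.88
  Reflections 62 × 0.08 = 4.96
  Written exam 81 × 0.07 = 5.67
  Final exam 68 × 0.07 = 4.76
  Weekly reports 80 × 0.15 = 12
  Quizzes 78 × 0.3 = 23.4
  Oral exam 45 × 0.06 = 2.7
  Peer review 52 × 0.19 = 9.88
Sum = 68.25
68.25 is ≥ 66 and < 69 → D+

D+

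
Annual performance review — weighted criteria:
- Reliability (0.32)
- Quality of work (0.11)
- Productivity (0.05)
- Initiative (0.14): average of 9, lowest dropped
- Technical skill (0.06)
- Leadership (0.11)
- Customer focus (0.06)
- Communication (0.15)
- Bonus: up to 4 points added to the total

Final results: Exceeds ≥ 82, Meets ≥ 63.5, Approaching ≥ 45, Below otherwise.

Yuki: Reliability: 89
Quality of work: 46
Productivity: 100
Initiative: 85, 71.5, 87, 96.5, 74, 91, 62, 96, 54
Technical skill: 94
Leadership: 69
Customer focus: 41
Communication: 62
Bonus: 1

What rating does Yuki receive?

Initiative: drop 54 → average of remaining 8 = 663/8 = 82.875
Weighted total:
  Reliability 89 × 0.32 = 28.48
  Quality of work 46 × 0.11 = 5.06
  Productivity 100 × 0.05 = 5
  Initiative 82.875 × 0.14 = 11.6025
  Technical skill 94 × 0.06 = 5.64
  Leadership 69 × 0.11 = 7.59
  Customer focus 41 × 0.06 = 2.46
  Communication 62 × 0.15 = 9.3
Sum = 75.1325
Bonus: 75.1325 + 1 = 76.1325
76.1325 is ≥ 63.5 and < 82 → Meets

Meets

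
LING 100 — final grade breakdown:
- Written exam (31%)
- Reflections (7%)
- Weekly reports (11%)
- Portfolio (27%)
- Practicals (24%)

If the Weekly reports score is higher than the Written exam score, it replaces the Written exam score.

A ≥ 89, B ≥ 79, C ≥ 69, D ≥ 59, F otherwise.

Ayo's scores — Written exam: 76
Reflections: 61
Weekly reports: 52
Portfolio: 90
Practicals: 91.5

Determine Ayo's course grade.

B

Weekly reports (52) ≤ Written exam (76), so Written exam stays at 76.
Weighted total:
  Written exam 76 × 0.31 = 23.56
  Reflections 61 × 0.07 = 4.27
  Weekly reports 52 × 0.11 = 5.72
  Portfolio 90 × 0.27 = 24.3
  Practicals 91.5 × 0.24 = 21.96
Sum = 79.81
79.81 is ≥ 79 and < 89 → B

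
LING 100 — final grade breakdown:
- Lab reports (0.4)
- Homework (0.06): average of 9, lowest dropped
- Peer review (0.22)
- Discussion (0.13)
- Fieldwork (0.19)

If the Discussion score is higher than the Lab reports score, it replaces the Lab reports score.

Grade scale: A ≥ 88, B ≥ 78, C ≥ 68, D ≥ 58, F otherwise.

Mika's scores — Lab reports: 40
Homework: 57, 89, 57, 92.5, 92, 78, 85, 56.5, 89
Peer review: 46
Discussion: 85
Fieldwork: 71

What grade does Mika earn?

Homework: drop 56.5 → average of remaining 8 = 639.5/8 = 79.9375
Discussion (85) > Lab reports (40), so Lab reports counts as 85.
Weighted total:
  Lab reports 85 × 0.4 = 34
  Homework 79.9375 × 0.06 = 4.79625
  Peer review 46 × 0.22 = 10.12
  Discussion 85 × 0.13 = 11.05
  Fieldwork 71 × 0.19 = 13.49
Sum = 73.45625
73.45625 is ≥ 68 and < 78 → C

C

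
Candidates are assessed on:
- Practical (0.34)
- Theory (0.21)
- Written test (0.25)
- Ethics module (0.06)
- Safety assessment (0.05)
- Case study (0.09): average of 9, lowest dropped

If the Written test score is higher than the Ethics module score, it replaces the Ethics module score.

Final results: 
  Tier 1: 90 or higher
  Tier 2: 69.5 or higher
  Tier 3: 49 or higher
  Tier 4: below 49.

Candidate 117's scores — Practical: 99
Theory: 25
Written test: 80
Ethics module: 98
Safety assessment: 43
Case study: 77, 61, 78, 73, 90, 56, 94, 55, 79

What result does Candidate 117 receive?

Tier 2

Case study: drop 55 → average of remaining 8 = 608/8 = 76
Written test (80) ≤ Ethics module (98), so Ethics module stays at 98.
Weighted total:
  Practical 99 × 0.34 = 33.66
  Theory 25 × 0.21 = 5.25
  Written test 80 × 0.25 = 20
  Ethics module 98 × 0.06 = 5.88
  Safety assessment 43 × 0.05 = 2.15
  Case study 76 × 0.09 = 6.84
Sum = 73.78
73.78 is ≥ 69.5 and < 90 → Tier 2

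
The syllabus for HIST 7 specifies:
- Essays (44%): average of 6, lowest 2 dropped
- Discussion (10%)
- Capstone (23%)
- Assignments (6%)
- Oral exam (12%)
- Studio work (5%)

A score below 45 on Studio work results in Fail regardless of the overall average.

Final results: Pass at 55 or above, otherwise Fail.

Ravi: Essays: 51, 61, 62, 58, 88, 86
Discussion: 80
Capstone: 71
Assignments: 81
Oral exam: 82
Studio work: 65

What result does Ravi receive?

Pass

Essays: drop 51, 58 → average of remaining 4 = 297/4 = 74.25
Studio work score 65 ≥ 45: minimum met.
Weighted total:
  Essays 74.25 × 0.44 = 32.67
  Discussion 80 × 0.1 = 8
  Capstone 71 × 0.23 = 16.33
  Assignments 81 × 0.06 = 4.86
  Oral exam 82 × 0.12 = 9.84
  Studio work 65 × 0.05 = 3.25
Sum = 74.95
74.95 ≥ 55 → Pass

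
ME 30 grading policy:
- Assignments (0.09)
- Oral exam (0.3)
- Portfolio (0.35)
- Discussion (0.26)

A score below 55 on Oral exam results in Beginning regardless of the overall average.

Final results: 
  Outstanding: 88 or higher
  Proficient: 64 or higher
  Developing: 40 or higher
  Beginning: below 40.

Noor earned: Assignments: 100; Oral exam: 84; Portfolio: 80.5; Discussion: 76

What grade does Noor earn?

Oral exam score 84 ≥ 55: minimum met.
Weighted total:
  Assignments 100 × 0.09 = 9
  Oral exam 84 × 0.3 = 25.2
  Portfolio 80.5 × 0.35 = 28.175
  Discussion 76 × 0.26 = 19.76
Sum = 82.135
82.135 is ≥ 64 and < 88 → Proficient

Proficient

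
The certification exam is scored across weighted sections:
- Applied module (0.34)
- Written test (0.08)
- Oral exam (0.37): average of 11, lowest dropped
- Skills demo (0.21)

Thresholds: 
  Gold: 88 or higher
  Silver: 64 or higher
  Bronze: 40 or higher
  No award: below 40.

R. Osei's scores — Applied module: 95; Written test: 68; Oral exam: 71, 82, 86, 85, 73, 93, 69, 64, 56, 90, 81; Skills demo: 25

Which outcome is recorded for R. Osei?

Oral exam: drop 56 → average of remaining 10 = 794/10 = 79.4
Weighted total:
  Applied module 95 × 0.34 = 32.3
  Written test 68 × 0.08 = 5.44
  Oral exam 79.4 × 0.37 = 29.378
  Skills demo 25 × 0.21 = 5.25
Sum = 72.368
72.368 is ≥ 64 and < 88 → Silver

Silver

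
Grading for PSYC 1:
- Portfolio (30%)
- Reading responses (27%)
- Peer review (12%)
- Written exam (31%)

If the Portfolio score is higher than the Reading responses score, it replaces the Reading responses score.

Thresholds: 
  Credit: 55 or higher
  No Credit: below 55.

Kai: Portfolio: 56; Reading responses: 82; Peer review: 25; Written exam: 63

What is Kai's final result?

Portfolio (56) ≤ Reading responses (82), so Reading responses stays at 82.
Weighted total:
  Portfolio 56 × 0.3 = 16.8
  Reading responses 82 × 0.27 = 22.14
  Peer review 25 × 0.12 = 3
  Written exam 63 × 0.31 = 19.53
Sum = 61.47
61.47 ≥ 55 → Credit

Credit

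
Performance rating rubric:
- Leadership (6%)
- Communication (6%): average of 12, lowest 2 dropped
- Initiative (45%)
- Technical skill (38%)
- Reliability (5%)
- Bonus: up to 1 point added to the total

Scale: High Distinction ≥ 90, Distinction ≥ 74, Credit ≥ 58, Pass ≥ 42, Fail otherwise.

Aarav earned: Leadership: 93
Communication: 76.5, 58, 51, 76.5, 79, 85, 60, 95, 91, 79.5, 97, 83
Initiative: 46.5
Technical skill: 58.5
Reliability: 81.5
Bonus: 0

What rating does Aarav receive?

Communication: drop 51, 58 → average of remaining 10 = 822.5/10 = 82.25
Weighted total:
  Leadership 93 × 0.06 = 5.58
  Communication 82.25 × 0.06 = 4.935
  Initiative 46.5 × 0.45 = 20.925
  Technical skill 58.5 × 0.38 = 22.23
  Reliability 81.5 × 0.05 = 4.075
Sum = 57.745
Bonus: 57.745 + 0 = 57.745
57.745 is ≥ 42 and < 58 → Pass

Pass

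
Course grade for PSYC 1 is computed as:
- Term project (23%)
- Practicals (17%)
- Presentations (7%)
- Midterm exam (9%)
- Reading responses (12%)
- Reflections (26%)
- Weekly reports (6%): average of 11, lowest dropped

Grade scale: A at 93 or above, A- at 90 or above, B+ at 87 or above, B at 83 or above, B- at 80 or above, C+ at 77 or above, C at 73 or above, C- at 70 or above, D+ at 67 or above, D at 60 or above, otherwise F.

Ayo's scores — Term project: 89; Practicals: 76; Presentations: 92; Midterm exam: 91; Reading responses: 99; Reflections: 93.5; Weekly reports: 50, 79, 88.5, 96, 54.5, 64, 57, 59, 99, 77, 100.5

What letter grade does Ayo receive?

Weekly reports: drop 50 → average of remaining 10 = 774.5/10 = 77.45
Weighted total:
  Term project 89 × 0.23 = 20.47
  Practicals 76 × 0.17 = 12.92
  Presentations 92 × 0.07 = 6.44
  Midterm exam 91 × 0.09 = 8.19
  Reading responses 99 × 0.12 = 11.88
  Reflections 93.5 × 0.26 = 24.31
  Weekly reports 77.45 × 0.06 = 4.647
Sum = 88.857
88.857 is ≥ 87 and < 90 → B+

B+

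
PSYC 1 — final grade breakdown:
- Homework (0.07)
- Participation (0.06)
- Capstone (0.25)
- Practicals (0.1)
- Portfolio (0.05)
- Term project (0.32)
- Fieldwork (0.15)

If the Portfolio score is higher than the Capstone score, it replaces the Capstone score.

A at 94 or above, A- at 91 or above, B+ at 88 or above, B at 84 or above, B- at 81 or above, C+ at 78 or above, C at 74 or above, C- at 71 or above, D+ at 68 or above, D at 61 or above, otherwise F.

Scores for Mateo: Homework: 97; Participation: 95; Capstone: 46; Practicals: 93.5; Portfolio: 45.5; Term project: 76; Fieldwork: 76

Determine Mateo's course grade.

Portfolio (45.5) ≤ Capstone (46), so Capstone stays at 46.
Weighted total:
  Homework 97 × 0.07 = 6.79
  Participation 95 × 0.06 = 5.7
  Capstone 46 × 0.25 = 11.5
  Practicals 93.5 × 0.1 = 9.35
  Portfolio 45.5 × 0.05 = 2.275
  Term project 76 × 0.32 = 24.32
  Fieldwork 76 × 0.15 = 11.4
Sum = 71.335
71.335 is ≥ 71 and < 74 → C-

C-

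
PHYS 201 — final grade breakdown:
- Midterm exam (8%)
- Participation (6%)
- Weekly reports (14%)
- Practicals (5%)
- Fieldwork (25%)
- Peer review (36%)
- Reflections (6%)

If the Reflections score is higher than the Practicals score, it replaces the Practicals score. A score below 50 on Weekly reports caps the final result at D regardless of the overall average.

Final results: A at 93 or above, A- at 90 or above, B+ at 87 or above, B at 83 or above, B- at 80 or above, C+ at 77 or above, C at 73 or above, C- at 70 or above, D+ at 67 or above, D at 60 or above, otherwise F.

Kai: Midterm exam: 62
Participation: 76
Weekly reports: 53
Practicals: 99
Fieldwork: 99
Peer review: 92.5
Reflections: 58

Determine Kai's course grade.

Reflections (58) ≤ Practicals (99), so Practicals stays at 99.
Weekly reports score 53 ≥ 50: minimum met.
Weighted total:
  Midterm exam 62 × 0.08 = 4.96
  Participation 76 × 0.06 = 4.56
  Weekly reports 53 × 0.14 = 7.42
  Practicals 99 × 0.05 = 4.95
  Fieldwork 99 × 0.25 = 24.75
  Peer review 92.5 × 0.36 = 33.3
  Reflections 58 × 0.06 = 3.48
Sum = 83.42
83.42 is ≥ 83 and < 87 → B

B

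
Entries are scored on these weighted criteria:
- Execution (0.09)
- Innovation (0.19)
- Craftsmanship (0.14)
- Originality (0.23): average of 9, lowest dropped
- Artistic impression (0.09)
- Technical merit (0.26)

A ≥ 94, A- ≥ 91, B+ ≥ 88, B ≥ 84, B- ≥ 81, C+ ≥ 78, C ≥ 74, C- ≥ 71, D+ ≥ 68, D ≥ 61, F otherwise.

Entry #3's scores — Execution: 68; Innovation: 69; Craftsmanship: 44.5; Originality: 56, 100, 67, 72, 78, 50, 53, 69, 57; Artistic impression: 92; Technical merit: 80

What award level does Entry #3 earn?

D+

Originality: drop 50 → average of remaining 8 = 552/8 = 69
Weighted total:
  Execution 68 × 0.09 = 6.12
  Innovation 69 × 0.19 = 13.11
  Craftsmanship 44.5 × 0.14 = 6.23
  Originality 69 × 0.23 = 15.87
  Artistic impression 92 × 0.09 = 8.28
  Technical merit 80 × 0.26 = 20.8
Sum = 70.41
70.41 is ≥ 68 and < 71 → D+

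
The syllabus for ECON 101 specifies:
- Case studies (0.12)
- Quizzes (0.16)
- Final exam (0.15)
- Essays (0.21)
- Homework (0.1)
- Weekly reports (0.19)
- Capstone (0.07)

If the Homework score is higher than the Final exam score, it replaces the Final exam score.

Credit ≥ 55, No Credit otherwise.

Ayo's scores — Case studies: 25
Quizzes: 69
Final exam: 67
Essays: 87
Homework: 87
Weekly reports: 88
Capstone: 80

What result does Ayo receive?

Credit

Homework (87) > Final exam (67), so Final exam counts as 87.
Weighted total:
  Case studies 25 × 0.12 = 3
  Quizzes 69 × 0.16 = 11.04
  Final exam 87 × 0.15 = 13.05
  Essays 87 × 0.21 = 18.27
  Homework 87 × 0.1 = 8.7
  Weekly reports 88 × 0.19 = 16.72
  Capstone 80 × 0.07 = 5.6
Sum = 76.38
76.38 ≥ 55 → Credit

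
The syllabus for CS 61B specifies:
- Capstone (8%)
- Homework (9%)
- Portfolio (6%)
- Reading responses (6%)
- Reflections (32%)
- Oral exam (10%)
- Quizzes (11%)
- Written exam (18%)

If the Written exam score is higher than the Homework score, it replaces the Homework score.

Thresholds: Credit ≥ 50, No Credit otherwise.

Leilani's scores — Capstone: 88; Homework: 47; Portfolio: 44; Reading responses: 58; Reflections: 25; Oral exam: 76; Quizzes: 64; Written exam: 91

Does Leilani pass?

Written exam (91) > Homework (47), so Homework counts as 91.
Weighted total:
  Capstone 88 × 0.08 = 7.04
  Homework 91 × 0.09 = 8.19
  Portfolio 44 × 0.06 = 2.64
  Reading responses 58 × 0.06 = 3.48
  Reflections 25 × 0.32 = 8
  Oral exam 76 × 0.1 = 7.6
  Quizzes 64 × 0.11 = 7.04
  Written exam 91 × 0.18 = 16.38
Sum = 60.37
60.37 ≥ 50 → Credit

Credit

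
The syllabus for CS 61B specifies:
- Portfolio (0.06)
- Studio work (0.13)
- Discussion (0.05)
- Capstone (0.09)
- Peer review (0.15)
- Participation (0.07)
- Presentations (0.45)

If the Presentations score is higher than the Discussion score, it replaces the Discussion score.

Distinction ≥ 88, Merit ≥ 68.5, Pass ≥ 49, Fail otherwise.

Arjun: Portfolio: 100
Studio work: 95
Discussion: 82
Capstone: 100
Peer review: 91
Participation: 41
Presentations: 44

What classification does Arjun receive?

Pass

Presentations (44) ≤ Discussion (82), so Discussion stays at 82.
Weighted total:
  Portfolio 100 × 0.06 = 6
  Studio work 95 × 0.13 = 12.35
  Discussion 82 × 0.05 = 4.1
  Capstone 100 × 0.09 = 9
  Peer review 91 × 0.15 = 13.65
  Participation 41 × 0.07 = 2.87
  Presentations 44 × 0.45 = 19.8
Sum = 67.77
67.77 is ≥ 49 and < 68.5 → Pass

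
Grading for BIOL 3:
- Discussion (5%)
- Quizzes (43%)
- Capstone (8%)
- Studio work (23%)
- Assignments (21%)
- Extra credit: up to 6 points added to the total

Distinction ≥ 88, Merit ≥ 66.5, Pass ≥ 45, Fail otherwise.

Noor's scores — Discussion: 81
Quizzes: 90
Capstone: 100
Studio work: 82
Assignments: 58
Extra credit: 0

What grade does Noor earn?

Merit

Weighted total:
  Discussion 81 × 0.05 = 4.05
  Quizzes 90 × 0.43 = 38.7
  Capstone 100 × 0.08 = 8
  Studio work 82 × 0.23 = 18.86
  Assignments 58 × 0.21 = 12.18
Sum = 81.79
Extra credit: 81.79 + 0 = 81.79
81.79 is ≥ 66.5 and < 88 → Merit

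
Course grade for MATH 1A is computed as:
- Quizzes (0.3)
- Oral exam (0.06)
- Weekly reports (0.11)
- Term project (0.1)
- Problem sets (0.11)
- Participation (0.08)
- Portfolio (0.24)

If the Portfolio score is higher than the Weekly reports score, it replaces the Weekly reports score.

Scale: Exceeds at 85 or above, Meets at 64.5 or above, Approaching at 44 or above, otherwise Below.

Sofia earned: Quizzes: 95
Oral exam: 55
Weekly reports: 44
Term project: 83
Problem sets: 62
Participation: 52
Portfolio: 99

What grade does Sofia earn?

Portfolio (99) > Weekly reports (44), so Weekly reports counts as 99.
Weighted total:
  Quizzes 95 × 0.3 = 28.5
  Oral exam 55 × 0.06 = 3.3
  Weekly reports 99 × 0.11 = 10.89
  Term project 83 × 0.1 = 8.3
  Problem sets 62 × 0.11 = 6.82
  Participation 52 × 0.08 = 4.16
  Portfolio 99 × 0.24 = 23.76
Sum = 85.73
85.73 ≥ 85 → Exceeds

Exceeds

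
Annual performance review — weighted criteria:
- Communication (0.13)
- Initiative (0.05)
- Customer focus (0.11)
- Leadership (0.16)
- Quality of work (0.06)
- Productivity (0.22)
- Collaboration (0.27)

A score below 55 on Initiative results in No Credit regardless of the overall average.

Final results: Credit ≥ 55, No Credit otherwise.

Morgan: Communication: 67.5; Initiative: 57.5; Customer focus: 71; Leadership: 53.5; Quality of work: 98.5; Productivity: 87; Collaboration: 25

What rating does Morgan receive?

Credit

Initiative score 57.5 ≥ 55: minimum met.
Weighted total:
  Communication 67.5 × 0.13 = 8.775
  Initiative 57.5 × 0.05 = 2.875
  Customer focus 71 × 0.11 = 7.81
  Leadership 53.5 × 0.16 = 8.56
  Quality of work 98.5 × 0.06 = 5.91
  Productivity 87 × 0.22 = 19.14
  Collaboration 25 × 0.27 = 6.75
Sum = 59.82
59.82 ≥ 55 → Credit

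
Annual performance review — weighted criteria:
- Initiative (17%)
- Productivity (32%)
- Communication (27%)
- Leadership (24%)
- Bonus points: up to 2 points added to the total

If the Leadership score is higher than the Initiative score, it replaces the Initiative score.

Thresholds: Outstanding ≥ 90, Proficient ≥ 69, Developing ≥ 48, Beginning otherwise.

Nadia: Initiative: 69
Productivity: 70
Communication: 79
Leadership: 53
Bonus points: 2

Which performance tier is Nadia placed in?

Leadership (53) ≤ Initiative (69), so Initiative stays at 69.
Weighted total:
  Initiative 69 × 0.17 = 11.73
  Productivity 70 × 0.32 = 22.4
  Communication 79 × 0.27 = 21.33
  Leadership 53 × 0.24 = 12.72
Sum = 68.18
Bonus points: 68.18 + 2 = 70.18
70.18 is ≥ 69 and < 90 → Proficient

Proficient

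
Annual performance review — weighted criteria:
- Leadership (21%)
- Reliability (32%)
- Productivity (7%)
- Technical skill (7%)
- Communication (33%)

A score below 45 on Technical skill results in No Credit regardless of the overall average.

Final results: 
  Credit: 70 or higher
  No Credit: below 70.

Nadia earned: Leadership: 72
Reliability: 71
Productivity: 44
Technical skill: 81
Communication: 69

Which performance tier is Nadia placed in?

No Credit

Technical skill score 81 ≥ 45: minimum met.
Weighted total:
  Leadership 72 × 0.21 = 15.12
  Reliability 71 × 0.32 = 22.72
  Productivity 44 × 0.07 = 3.08
  Technical skill 81 × 0.07 = 5.67
  Communication 69 × 0.33 = 22.77
Sum = 69.36
69.36 < 70 → No Credit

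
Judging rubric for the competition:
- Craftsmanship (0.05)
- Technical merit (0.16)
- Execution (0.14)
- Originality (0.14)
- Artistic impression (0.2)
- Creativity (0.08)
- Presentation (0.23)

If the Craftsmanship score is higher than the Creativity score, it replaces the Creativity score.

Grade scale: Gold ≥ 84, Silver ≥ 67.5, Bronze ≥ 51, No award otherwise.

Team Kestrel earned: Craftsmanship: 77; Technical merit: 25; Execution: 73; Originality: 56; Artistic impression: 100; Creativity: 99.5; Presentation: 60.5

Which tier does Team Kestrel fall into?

Silver

Craftsmanship (77) ≤ Creativity (99.5), so Creativity stays at 99.5.
Weighted total:
  Craftsmanship 77 × 0.05 = 3.85
  Technical merit 25 × 0.16 = 4
  Execution 73 × 0.14 = 10.22
  Originality 56 × 0.14 = 7.84
  Artistic impression 100 × 0.2 = 20
  Creativity 99.5 × 0.08 = 7.96
  Presentation 60.5 × 0.23 = 13.915
Sum = 67.785
67.785 is ≥ 67.5 and < 84 → Silver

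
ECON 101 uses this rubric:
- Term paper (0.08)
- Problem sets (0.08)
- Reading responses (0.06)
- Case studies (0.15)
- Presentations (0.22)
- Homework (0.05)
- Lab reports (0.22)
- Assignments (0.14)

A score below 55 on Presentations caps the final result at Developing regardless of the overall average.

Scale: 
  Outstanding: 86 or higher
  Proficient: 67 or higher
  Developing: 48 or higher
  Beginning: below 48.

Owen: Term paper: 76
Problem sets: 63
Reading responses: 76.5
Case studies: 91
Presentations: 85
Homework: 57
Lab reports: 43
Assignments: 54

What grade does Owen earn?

Proficient

Presentations score 85 ≥ 55: minimum met.
Weighted total:
  Term paper 76 × 0.08 = 6.08
  Problem sets 63 × 0.08 = 5.04
  Reading responses 76.5 × 0.06 = 4.59
  Case studies 91 × 0.15 = 13.65
  Presentations 85 × 0.22 = 18.7
  Homework 57 × 0.05 = 2.85
  Lab reports 43 × 0.22 = 9.46
  Assignments 54 × 0.14 = 7.56
Sum = 67.93
67.93 is ≥ 67 and < 86 → Proficient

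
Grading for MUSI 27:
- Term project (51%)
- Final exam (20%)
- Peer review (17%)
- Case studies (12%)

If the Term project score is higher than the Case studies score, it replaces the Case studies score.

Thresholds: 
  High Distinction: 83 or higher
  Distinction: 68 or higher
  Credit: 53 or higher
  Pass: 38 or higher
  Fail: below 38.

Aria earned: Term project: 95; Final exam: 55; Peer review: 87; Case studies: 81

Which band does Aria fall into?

Term project (95) > Case studies (81), so Case studies counts as 95.
Weighted total:
  Term project 95 × 0.51 = 48.45
  Final exam 55 × 0.2 = 11
  Peer review 87 × 0.17 = 14.79
  Case studies 95 × 0.12 = 11.4
Sum = 85.64
85.64 ≥ 83 → High Distinction

High Distinction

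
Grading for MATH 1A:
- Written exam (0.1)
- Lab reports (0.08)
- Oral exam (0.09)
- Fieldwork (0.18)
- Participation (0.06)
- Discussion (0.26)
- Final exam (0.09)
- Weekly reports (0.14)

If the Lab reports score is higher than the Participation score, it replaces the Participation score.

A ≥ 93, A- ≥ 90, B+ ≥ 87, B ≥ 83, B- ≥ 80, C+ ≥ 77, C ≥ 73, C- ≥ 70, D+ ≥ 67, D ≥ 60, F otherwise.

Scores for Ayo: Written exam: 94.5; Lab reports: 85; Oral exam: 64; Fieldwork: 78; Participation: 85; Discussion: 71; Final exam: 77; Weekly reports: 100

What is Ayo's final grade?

B-

Lab reports (85) ≤ Participation (85), so Participation stays at 85.
Weighted total:
  Written exam 94.5 × 0.1 = 9.45
  Lab reports 85 × 0.08 = 6.8
  Oral exam 64 × 0.09 = 5.76
  Fieldwork 78 × 0.18 = 14.04
  Participation 85 × 0.06 = 5.1
  Discussion 71 × 0.26 = 18.46
  Final exam 77 × 0.09 = 6.93
  Weekly reports 100 × 0.14 = 14
Sum = 80.54
80.54 is ≥ 80 and < 83 → B-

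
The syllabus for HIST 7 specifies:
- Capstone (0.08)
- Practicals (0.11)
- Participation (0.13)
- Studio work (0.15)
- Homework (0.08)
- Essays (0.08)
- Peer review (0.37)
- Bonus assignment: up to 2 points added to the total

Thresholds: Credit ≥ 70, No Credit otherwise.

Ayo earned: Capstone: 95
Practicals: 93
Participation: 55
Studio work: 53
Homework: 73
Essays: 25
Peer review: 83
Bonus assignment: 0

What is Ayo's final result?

Weighted total:
  Capstone 95 × 0.08 = 7.6
  Practicals 93 × 0.11 = 10.23
  Participation 55 × 0.13 = 7.15
  Studio work 53 × 0.15 = 7.95
  Homework 73 × 0.08 = 5.84
  Essays 25 × 0.08 = 2
  Peer review 83 × 0.37 = 30.71
Sum = 71.48
Bonus assignment: 71.48 + 0 = 71.48
71.48 ≥ 70 → Credit

Credit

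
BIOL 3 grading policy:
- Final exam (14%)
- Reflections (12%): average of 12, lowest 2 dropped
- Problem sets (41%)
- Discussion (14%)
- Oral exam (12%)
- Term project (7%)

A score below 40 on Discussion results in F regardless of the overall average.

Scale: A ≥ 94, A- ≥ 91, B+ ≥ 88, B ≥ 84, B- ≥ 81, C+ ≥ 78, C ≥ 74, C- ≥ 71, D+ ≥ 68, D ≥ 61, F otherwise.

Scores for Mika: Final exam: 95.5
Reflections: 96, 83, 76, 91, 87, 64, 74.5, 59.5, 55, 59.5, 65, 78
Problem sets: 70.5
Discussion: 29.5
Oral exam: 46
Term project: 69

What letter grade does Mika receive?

Reflections: drop 55, 59.5 → average of remaining 10 = 774/10 = 77.4
Discussion score 29.5 < 40: minimum not met.
Weighted total:
  Final exam 95.5 × 0.14 = 13.37
  Reflections 77.4 × 0.12 = 9.288
  Problem sets 70.5 × 0.41 = 28.905
  Discussion 29.5 × 0.14 = 4.13
  Oral exam 46 × 0.12 = 5.52
  Term project 69 × 0.07 = 4.83
Sum = 66.043
Because the Discussion minimum was not met, the result is F.

F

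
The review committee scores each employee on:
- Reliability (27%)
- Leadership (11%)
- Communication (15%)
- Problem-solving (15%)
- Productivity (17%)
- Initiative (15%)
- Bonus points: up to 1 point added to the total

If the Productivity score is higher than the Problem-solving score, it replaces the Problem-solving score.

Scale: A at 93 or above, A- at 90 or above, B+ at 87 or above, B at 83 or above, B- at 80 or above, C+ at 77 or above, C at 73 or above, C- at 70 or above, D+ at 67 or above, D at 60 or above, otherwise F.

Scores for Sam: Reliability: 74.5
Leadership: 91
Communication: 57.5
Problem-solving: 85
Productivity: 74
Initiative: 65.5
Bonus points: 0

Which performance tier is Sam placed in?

C

Productivity (74) ≤ Problem-solving (85), so Problem-solving stays at 85.
Weighted total:
  Reliability 74.5 × 0.27 = 20.115
  Leadership 91 × 0.11 = 10.01
  Communication 57.5 × 0.15 = 8.625
  Problem-solving 85 × 0.15 = 12.75
  Productivity 74 × 0.17 = 12.58
  Initiative 65.5 × 0.15 = 9.825
Sum = 73.905
Bonus points: 73.905 + 0 = 73.905
73.905 is ≥ 73 and < 77 → C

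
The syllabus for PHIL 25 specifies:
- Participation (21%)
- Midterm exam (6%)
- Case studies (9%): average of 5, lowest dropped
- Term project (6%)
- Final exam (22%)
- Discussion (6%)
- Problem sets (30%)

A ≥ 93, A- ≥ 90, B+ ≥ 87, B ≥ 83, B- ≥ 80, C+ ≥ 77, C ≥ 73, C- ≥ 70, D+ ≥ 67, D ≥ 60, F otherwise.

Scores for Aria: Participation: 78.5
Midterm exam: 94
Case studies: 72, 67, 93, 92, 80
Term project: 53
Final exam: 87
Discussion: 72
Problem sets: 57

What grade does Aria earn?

C

Case studies: drop 67 → average of remaining 4 = 337/4 = 84.25
Weighted total:
  Participation 78.5 × 0.21 = 16.485
  Midterm exam 94 × 0.06 = 5.64
  Case studies 84.25 × 0.09 = 7.5825
  Term project 53 × 0.06 = 3.18
  Final exam 87 × 0.22 = 19.14
  Discussion 72 × 0.06 = 4.32
  Problem sets 57 × 0.3 = 17.1
Sum = 73.4475
73.4475 is ≥ 73 and < 77 → C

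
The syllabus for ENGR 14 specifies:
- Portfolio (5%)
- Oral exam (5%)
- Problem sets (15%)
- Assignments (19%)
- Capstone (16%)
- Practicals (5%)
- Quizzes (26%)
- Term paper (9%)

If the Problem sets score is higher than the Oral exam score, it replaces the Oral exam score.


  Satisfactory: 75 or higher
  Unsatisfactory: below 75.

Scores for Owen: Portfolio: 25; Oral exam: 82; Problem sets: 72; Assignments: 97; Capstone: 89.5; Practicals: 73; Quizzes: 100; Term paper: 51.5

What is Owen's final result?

Satisfactory

Problem sets (72) ≤ Oral exam (82), so Oral exam stays at 82.
Weighted total:
  Portfolio 25 × 0.05 = 1.25
  Oral exam 82 × 0.05 = 4.1
  Problem sets 72 × 0.15 = 10.8
  Assignments 97 × 0.19 = 18.43
  Capstone 89.5 × 0.16 = 14.32
  Practicals 73 × 0.05 = 3.65
  Quizzes 100 × 0.26 = 26
  Term paper 51.5 × 0.09 = 4.635
Sum = 83.185
83.185 ≥ 75 → Satisfactory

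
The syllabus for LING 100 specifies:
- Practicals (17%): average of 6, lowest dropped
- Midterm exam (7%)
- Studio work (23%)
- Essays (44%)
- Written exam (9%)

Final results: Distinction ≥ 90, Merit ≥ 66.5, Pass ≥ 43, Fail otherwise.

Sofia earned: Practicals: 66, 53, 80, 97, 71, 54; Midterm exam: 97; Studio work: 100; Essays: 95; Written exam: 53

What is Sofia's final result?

Merit

Practicals: drop 53 → average of remaining 5 = 368/5 = 73.6
Weighted total:
  Practicals 73.6 × 0.17 = 12.512
  Midterm exam 97 × 0.07 = 6.79
  Studio work 100 × 0.23 = 23
  Essays 95 × 0.44 = 41.8
  Written exam 53 × 0.09 = 4.77
Sum = 88.872
88.872 is ≥ 66.5 and < 90 → Merit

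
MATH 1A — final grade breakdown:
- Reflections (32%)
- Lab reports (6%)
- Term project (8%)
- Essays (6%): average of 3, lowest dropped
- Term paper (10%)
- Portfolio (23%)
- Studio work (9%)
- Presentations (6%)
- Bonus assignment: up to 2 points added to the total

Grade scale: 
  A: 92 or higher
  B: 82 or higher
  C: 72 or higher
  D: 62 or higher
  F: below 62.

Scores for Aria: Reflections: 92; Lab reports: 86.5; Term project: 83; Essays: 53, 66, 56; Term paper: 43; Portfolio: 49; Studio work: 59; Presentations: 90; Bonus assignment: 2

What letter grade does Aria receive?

C

Essays: drop 53 → average of remaining 2 = 122/2 = 61
Weighted total:
  Reflections 92 × 0.32 = 29.44
  Lab reports 86.5 × 0.06 = 5.19
  Term project 83 × 0.08 = 6.64
  Essays 61 × 0.06 = 3.66
  Term paper 43 × 0.1 = 4.3
  Portfolio 49 × 0.23 = 11.27
  Studio work 59 × 0.09 = 5.31
  Presentations 90 × 0.06 = 5.4
Sum = 71.21
Bonus assignment: 71.21 + 2 = 73.21
73.21 is ≥ 72 and < 82 → C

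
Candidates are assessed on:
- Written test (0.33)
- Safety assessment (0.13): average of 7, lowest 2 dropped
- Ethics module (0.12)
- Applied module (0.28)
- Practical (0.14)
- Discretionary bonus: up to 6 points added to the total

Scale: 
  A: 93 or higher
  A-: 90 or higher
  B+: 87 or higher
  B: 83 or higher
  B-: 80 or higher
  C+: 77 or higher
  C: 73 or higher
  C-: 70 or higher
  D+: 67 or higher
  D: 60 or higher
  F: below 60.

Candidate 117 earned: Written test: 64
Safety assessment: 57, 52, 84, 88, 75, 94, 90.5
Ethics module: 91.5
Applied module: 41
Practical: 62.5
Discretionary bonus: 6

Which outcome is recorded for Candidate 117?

Safety assessment: drop 52, 57 → average of remaining 5 = 431.5/5 = 86.3
Weighted total:
  Written test 64 × 0.33 = 21.12
  Safety assessment 86.3 × 0.13 = 11.219
  Ethics module 91.5 × 0.12 = 10.98
  Applied module 41 × 0.28 = 11.48
  Practical 62.5 × 0.14 = 8.75
Sum = 63.549
Discretionary bonus: 63.549 + 6 = 69.549
69.549 is ≥ 67 and < 70 → D+

D+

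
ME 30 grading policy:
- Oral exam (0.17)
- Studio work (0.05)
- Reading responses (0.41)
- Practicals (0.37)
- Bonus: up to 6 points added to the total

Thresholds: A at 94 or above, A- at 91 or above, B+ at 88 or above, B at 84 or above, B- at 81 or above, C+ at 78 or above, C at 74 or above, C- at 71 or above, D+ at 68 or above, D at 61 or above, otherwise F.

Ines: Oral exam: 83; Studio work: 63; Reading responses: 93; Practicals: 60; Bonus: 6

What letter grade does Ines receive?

Weighted total:
  Oral exam 83 × 0.17 = 14.11
  Studio work 63 × 0.05 = 3.15
  Reading responses 93 × 0.41 = 38.13
  Practicals 60 × 0.37 = 22.2
Sum = 77.59
Bonus: 77.59 + 6 = 83.59
83.59 is ≥ 81 and < 84 → B-

B-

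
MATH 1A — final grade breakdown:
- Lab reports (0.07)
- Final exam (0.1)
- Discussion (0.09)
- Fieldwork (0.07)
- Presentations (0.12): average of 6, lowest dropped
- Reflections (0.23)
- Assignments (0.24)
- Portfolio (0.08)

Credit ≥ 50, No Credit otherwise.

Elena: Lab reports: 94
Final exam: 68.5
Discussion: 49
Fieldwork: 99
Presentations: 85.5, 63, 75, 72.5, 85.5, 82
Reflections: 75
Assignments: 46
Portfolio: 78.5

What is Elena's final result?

Presentations: drop 63 → average of remaining 5 = 400.5/5 = 80.1
Weighted total:
  Lab reports 94 × 0.07 = 6.58
  Final exam 68.5 × 0.1 = 6.85
  Discussion 49 × 0.09 = 4.41
  Fieldwork 99 × 0.07 = 6.93
  Presentations 80.1 × 0.12 = 9.612
  Reflections 75 × 0.23 = 17.25
  Assignments 46 × 0.24 = 11.04
  Portfolio 78.5 × 0.08 = 6.28
Sum = 68.952
68.952 ≥ 50 → Credit

Credit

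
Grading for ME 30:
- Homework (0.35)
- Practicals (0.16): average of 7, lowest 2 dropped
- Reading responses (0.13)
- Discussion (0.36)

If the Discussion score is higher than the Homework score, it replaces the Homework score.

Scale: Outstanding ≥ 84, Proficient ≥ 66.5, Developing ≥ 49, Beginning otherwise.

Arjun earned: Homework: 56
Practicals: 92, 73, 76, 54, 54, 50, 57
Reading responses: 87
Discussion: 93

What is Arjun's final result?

Practicals: drop 50, 54 → average of remaining 5 = 352/5 = 70.4
Discussion (93) > Homework (56), so Homework counts as 93.
Weighted total:
  Homework 93 × 0.35 = 32.55
  Practicals 70.4 × 0.16 = 11.264
  Reading responses 87 × 0.13 = 11.31
  Discussion 93 × 0.36 = 33.48
Sum = 88.604
88.604 ≥ 84 → Outstanding

Outstanding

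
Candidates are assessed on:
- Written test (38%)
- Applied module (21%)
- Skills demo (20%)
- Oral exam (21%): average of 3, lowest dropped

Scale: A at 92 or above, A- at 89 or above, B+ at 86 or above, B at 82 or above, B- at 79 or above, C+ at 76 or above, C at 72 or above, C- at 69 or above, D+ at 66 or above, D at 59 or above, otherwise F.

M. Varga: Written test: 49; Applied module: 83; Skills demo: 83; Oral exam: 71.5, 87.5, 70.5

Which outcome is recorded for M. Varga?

C-

Oral exam: drop 70.5 → average of remaining 2 = 159/2 = 79.5
Weighted total:
  Written test 49 × 0.38 = 18.62
  Applied module 83 × 0.21 = 17.43
  Skills demo 83 × 0.2 = 16.6
  Oral exam 79.5 × 0.21 = 16.695
Sum = 69.345
69.345 is ≥ 69 and < 72 → C-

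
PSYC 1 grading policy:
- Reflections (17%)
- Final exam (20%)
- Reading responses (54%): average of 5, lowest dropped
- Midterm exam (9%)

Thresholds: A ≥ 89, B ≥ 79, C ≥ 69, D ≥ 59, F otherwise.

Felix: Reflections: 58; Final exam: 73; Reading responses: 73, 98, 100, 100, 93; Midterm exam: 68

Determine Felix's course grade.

B

Reading responses: drop 73 → average of remaining 4 = 391/4 = 97.75
Weighted total:
  Reflections 58 × 0.17 = 9.86
  Final exam 73 × 0.2 = 14.6
  Reading responses 97.75 × 0.54 = 52.785
  Midterm exam 68 × 0.09 = 6.12
Sum = 83.365
83.365 is ≥ 79 and < 89 → B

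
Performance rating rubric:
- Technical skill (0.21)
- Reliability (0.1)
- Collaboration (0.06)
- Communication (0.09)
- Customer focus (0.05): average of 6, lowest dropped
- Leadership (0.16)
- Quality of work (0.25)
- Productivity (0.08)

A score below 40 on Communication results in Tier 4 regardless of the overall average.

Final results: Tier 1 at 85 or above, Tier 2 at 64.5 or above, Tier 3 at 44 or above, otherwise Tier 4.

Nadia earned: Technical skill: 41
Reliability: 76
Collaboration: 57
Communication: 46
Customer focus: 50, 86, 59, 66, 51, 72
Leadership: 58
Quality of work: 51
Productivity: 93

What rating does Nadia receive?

Tier 3

Customer focus: drop 50 → average of remaining 5 = 334/5 = 66.8
Communication score 46 ≥ 40: minimum met.
Weighted total:
  Technical skill 41 × 0.21 = 8.61
  Reliability 76 × 0.1 = 7.6
  Collaboration 57 × 0.06 = 3.42
  Communication 46 × 0.09 = 4.14
  Customer focus 66.8 × 0.05 = 3.34
  Leadership 58 × 0.16 = 9.28
  Quality of work 51 × 0.25 = 12.75
  Productivity 93 × 0.08 = 7.44
Sum = 56.58
56.58 is ≥ 44 and < 64.5 → Tier 3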